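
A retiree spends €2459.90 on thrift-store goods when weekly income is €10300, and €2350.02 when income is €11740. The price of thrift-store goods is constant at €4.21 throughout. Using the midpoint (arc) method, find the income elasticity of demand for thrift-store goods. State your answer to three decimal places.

-0.350

With a constant price, Q₁ = 2459.90/4.21 = 584.299 and Q₂ = 2350.02/4.21 = 558.200 (equivalently, work directly with expenditure since P cancels).
Midpoint %ΔQ = (2350.02 − 2459.90)/2404.96 = -0.04569; midpoint %ΔI = (11740 − 10300)/11020 = 0.13067.
η = -0.04569 / 0.13067 = -0.350.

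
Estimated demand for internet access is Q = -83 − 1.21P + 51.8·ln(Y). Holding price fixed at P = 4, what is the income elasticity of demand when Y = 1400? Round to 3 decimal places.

0.180

At P = 4, Y = 1400: Q = 287.411.
Holding P constant, ∂Q/∂Y = 51.8/Y = 0.037.
η_Y = (∂Q/∂Y)·(Y/Q) = 0.037 × (1400/287.411) = 0.180.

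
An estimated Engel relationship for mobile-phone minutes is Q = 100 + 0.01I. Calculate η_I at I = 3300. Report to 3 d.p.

At I = 3300: Q = 133.000.
dQ/dI = 0.01.
η = (dQ/dI)·(I/Q) = 0.01 × (3300/133.000) = 0.248.

0.248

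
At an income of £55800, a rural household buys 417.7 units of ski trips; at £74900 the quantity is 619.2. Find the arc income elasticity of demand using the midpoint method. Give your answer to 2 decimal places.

1.33

ΔQ = 619.2 − 417.7 = 201.5; midpoint Q̄ = (417.7 + 619.2)/2 = 518.45.
ΔI = 74900 − 55800 = 19100; midpoint Ī = (55800 + 74900)/2 = 65350.
η = (ΔQ/Q̄) ÷ (ΔI/Ī) = (201.5/518.45) ÷ (19100/65350) = 1.33.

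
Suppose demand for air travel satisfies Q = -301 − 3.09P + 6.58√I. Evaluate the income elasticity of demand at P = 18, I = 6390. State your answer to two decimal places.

At P = 18, I = 6390: Q = 169.369.
Holding P constant, ∂Q/∂I = 6.58/(2√I) = 0.0411572.
η_I = (∂Q/∂I)·(I/Q) = 0.0411572 × (6390/169.369) = 1.55.

1.55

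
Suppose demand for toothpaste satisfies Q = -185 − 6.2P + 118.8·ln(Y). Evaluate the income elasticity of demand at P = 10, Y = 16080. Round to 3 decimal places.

At P = 10, Y = 16080: Q = 903.617.
Holding P constant, ∂Q/∂Y = 118.8/Y = 0.00738806.
η_Y = (∂Q/∂Y)·(Y/Q) = 0.00738806 × (16080/903.617) = 0.131.

0.131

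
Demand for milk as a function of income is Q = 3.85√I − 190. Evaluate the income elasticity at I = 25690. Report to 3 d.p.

0.722

At I = 25690: Q = 427.082.
dQ/dI = 3.85/(2√I) = 0.0120102 at this income.
η = (dQ/dI)·(I/Q) = 0.0120102 × (25690/427.082) = 0.722.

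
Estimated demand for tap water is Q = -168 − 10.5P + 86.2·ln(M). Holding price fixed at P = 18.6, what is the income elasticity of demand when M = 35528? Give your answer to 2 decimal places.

At P = 18.6, M = 35528: Q = 539.910.
Holding P constant, ∂Q/∂M = 86.2/M = 0.00242626.
η_M = (∂Q/∂M)·(M/Q) = 0.00242626 × (35528/539.910) = 0.16.

0.16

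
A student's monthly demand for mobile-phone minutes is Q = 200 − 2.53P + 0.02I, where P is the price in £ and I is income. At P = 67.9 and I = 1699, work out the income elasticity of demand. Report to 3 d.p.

0.546

At P = 67.9, I = 1699: Q = 62.193.
Holding P constant, ∂Q/∂I = 0.02.
η_I = (∂Q/∂I)·(I/Q) = 0.02 × (1699/62.193) = 0.546.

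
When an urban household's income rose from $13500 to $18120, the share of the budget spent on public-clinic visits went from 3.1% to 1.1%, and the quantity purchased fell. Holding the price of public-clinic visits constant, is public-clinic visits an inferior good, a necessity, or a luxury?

inferior good

Quantity demanded falls as income rises, so η < 0.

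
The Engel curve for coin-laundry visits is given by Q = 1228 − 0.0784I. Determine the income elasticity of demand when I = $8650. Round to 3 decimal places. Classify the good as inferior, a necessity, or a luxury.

At I = 8650: Q = 549.840.
dQ/dI = −0.0784.
η = (dQ/dI)·(I/Q) = -0.0784 × (8650/549.840) = -1.233.
Since η < 0, the good is an inferior good.

-1.233 (inferior good)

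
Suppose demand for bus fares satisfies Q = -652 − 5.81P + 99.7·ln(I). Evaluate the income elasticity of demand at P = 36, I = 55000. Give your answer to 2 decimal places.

0.44

At P = 36, I = 55000: Q = 227.074.
Holding P constant, ∂Q/∂I = 99.7/I = 0.00181273.
η_I = (∂Q/∂I)·(I/Q) = 0.00181273 × (55000/227.074) = 0.44.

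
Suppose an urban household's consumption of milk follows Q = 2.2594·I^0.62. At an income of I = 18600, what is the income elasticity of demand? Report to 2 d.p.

For Q = A·I^β the income elasticity is constant and equal to β.
Here β = 0.62, so η = 0.62.

0.62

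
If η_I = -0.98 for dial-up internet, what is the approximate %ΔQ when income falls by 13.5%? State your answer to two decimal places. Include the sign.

13.23%

%ΔQ ≈ η × %ΔI = -0.98 × (-13.5%) = 13.23%.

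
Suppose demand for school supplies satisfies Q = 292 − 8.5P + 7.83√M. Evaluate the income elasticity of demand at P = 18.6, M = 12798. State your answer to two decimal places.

At P = 18.6, M = 12798: Q = 1019.694.
Holding P constant, ∂Q/∂M = 7.83/(2√M) = 0.0346067.
η_M = (∂Q/∂M)·(M/Q) = 0.0346067 × (12798/1019.694) = 0.43.

0.43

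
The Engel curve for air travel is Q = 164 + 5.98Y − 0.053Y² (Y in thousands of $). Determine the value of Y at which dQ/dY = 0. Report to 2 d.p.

dQ/dY = 5.98 − 0.106Y.
The good is inferior where dQ/dY < 0. Setting dQ/dY = 0 gives Y = 5.98 / 0.106 = 56.42.

56.42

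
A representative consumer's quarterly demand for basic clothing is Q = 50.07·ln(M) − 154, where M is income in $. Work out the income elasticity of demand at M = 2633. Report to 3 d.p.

At M = 2633: Q = 240.345.
dQ/dM = 50.07/M = 0.0190163 at this income.
η = (dQ/dM)·(M/Q) = 0.0190163 × (2633/240.345) = 0.208.

0.208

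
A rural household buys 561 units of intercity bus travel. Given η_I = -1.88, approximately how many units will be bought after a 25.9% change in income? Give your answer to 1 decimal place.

287.8

%ΔQ ≈ η × %ΔI = -1.88 × 25.9% = -48.692%.
New Q ≈ 561 × (1 − 0.48692) = 287.8.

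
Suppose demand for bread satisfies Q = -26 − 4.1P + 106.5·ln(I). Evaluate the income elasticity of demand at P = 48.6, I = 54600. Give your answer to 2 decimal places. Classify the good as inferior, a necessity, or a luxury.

0.11 (necessity)

At P = 48.6, I = 54600: Q = 936.420.
Holding P constant, ∂Q/∂I = 106.5/I = 0.00195055.
η_I = (∂Q/∂I)·(I/Q) = 0.00195055 × (54600/936.420) = 0.11.
Since 0 < η < 1, this is a necessity.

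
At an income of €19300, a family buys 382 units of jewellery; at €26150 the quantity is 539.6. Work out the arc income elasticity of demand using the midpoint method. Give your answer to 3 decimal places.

1.135

ΔQ = 539.6 − 382 = 157.6; midpoint Q̄ = (382 + 539.6)/2 = 460.8.
ΔI = 26150 − 19300 = 6850; midpoint Ī = (19300 + 26150)/2 = 22725.
η = (ΔQ/Q̄) ÷ (ΔI/Ī) = (157.6/460.8) ÷ (6850/22725) = 1.135.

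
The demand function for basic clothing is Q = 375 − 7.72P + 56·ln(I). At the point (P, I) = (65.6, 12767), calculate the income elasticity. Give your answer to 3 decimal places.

At P = 65.6, I = 12767: Q = 398.027.
Holding P constant, ∂Q/∂I = 56/I = 0.00438631.
η_I = (∂Q/∂I)·(I/Q) = 0.00438631 × (12767/398.027) = 0.141.

0.141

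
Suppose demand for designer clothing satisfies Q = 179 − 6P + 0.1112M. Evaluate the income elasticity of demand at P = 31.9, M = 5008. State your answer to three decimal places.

At P = 31.9, M = 5008: Q = 544.490.
Holding P constant, ∂Q/∂M = 0.1112.
η_M = (∂Q/∂M)·(M/Q) = 0.1112 × (5008/544.490) = 1.023.

1.023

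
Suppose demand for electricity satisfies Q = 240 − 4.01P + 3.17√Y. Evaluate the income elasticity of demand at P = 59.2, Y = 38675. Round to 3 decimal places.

0.498

At P = 59.2, Y = 38675: Q = 626.019.
Holding P constant, ∂Q/∂Y = 3.17/(2√Y) = 0.00805961.
η_Y = (∂Q/∂Y)·(Y/Q) = 0.00805961 × (38675/626.019) = 0.498.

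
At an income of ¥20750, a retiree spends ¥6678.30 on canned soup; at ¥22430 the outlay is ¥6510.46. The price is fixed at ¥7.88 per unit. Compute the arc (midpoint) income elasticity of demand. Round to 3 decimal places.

With a constant price, Q₁ = 6678.30/7.88 = 847.500 and Q₂ = 6510.46/7.88 = 826.201 (equivalently, work directly with expenditure since P cancels).
Midpoint %ΔQ = (6510.46 − 6678.30)/6594.38 = -0.02545; midpoint %ΔI = (22430 − 20750)/21590 = 0.07781.
η = -0.02545 / 0.07781 = -0.327.

-0.327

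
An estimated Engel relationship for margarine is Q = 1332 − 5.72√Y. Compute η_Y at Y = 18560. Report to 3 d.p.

At Y = 18560: Q = 552.735.
dQ/dY = -5.72/(2√Y) = -0.0209931 at this income.
η = (dQ/dY)·(Y/Q) = -0.0209931 × (18560/552.735) = -0.705.

-0.705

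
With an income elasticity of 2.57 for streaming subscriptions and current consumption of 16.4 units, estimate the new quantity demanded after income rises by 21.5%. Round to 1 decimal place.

25.5

%ΔQ ≈ η × %ΔI = 2.57 × 21.5% = 55.255%.
New Q ≈ 16.4 × (1 + 0.55255) = 25.5.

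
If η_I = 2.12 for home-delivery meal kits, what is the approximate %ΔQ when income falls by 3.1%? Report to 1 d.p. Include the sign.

-6.6%

%ΔQ ≈ η × %ΔI = 2.12 × (-3.1%) = -6.6%.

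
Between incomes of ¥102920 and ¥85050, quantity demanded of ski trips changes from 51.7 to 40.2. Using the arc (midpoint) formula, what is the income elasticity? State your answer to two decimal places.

ΔQ = 40.2 − 51.7 = -11.5; midpoint Q̄ = (51.7 + 40.2)/2 = 45.95.
ΔI = 85050 − 102920 = -17870; midpoint Ī = (102920 + 85050)/2 = 93985.
η = (ΔQ/Q̄) ÷ (ΔI/Ī) = (-11.5/45.95) ÷ (-17870/93985) = 1.32.

1.32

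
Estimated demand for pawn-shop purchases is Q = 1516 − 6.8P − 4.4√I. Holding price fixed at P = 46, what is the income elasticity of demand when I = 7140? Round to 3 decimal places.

-0.224

At P = 46, I = 7140: Q = 831.407.
Holding P constant, ∂Q/∂I = -4.4/(2√I) = -0.026036.
η_I = (∂Q/∂I)·(I/Q) = -0.026036 × (7140/831.407) = -0.224.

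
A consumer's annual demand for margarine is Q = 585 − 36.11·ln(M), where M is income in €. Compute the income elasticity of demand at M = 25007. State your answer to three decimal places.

At M = 25007: Q = 219.317.
dQ/dM = -36.11/M = -0.001444 at this income.
η = (dQ/dM)·(M/Q) = -0.001444 × (25007/219.317) = -0.165.

-0.165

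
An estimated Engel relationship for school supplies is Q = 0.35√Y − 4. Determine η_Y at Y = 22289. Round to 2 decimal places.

At Y = 22289: Q = 48.253.
dQ/dY = 0.35/(2√Y) = 0.00117218 at this income.
η = (dQ/dY)·(Y/Q) = 0.00117218 × (22289/48.253) = 0.54.

0.54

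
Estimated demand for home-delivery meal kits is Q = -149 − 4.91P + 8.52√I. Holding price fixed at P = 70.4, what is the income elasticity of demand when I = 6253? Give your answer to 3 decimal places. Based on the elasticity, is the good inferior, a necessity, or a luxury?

At P = 70.4, I = 6253: Q = 179.063.
Holding P constant, ∂Q/∂I = 8.52/(2√I) = 0.0538723.
η_I = (∂Q/∂I)·(I/Q) = 0.0538723 × (6253/179.063) = 1.881.
Since η > 1, this is a luxury.

1.881 (luxury)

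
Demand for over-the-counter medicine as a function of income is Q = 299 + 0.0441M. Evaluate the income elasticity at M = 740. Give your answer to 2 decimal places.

0.10

At M = 740: Q = 331.634.
dQ/dM = 0.0441.
η = (dQ/dM)·(M/Q) = 0.0441 × (740/331.634) = 0.10.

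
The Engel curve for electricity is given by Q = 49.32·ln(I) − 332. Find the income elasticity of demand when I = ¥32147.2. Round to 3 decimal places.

At I = 32147.2: Q = 179.847.
dQ/dI = 49.32/I = 0.00153419 at this income.
η = (dQ/dI)·(I/Q) = 0.00153419 × (32147.2/179.847) = 0.274.

0.274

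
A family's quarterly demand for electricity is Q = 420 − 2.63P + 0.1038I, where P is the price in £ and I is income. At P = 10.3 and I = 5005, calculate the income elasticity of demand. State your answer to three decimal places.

At P = 10.3, I = 5005: Q = 912.430.
Holding P constant, ∂Q/∂I = 0.1038.
η_I = (∂Q/∂I)·(I/Q) = 0.1038 × (5005/912.430) = 0.569.

0.569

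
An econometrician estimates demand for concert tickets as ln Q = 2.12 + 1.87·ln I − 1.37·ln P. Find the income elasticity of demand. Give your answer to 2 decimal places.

1.87

In a log-linear demand, the coefficient on ln I is the income elasticity.
So η = 1.87.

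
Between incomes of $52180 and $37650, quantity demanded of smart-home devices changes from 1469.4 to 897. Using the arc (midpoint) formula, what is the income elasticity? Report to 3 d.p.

1.495

ΔQ = 897 − 1469.4 = -572.4; midpoint Q̄ = (1469.4 + 897)/2 = 1183.2.
ΔI = 37650 − 52180 = -14530; midpoint Ī = (52180 + 37650)/2 = 44915.
η = (ΔQ/Q̄) ÷ (ΔI/Ī) = (-572.4/1183.2) ÷ (-14530/44915) = 1.495.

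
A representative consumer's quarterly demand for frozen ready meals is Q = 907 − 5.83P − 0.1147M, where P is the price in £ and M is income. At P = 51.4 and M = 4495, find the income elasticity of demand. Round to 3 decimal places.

-5.619

At P = 51.4, M = 4495: Q = 91.761.
Holding P constant, ∂Q/∂M = −0.1147.
η_M = (∂Q/∂M)·(M/Q) = -0.1147 × (4495/91.761) = -5.619.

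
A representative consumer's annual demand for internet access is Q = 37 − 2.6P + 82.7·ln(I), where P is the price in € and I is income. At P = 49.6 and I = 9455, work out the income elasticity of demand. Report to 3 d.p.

0.124

At P = 49.6, I = 9455: Q = 665.101.
Holding P constant, ∂Q/∂I = 82.7/I = 0.00874669.
η_I = (∂Q/∂I)·(I/Q) = 0.00874669 × (9455/665.101) = 0.124.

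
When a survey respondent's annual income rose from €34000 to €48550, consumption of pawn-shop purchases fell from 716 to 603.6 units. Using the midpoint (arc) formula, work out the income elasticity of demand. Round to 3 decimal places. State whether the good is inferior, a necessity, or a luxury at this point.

-0.483 (inferior good)

ΔQ = 603.6 − 716 = -112.4; midpoint Q̄ = (716 + 603.6)/2 = 659.8.
ΔI = 48550 − 34000 = 14550; midpoint Ī = (34000 + 48550)/2 = 41275.
η = (ΔQ/Q̄) ÷ (ΔI/Ī) = (-112.4/659.8) ÷ (14550/41275) = -0.483.
η < 0 ⇒ inferior good.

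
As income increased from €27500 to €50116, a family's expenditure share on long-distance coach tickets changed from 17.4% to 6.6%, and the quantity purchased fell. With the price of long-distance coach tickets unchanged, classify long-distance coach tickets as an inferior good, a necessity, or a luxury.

Quantity demanded falls as income rises, so η < 0.

inferior good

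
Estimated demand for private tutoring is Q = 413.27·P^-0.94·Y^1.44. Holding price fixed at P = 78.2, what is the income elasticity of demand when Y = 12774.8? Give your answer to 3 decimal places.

For a multiplicative demand Q = A·P^α·Y^β, the income elasticity is β everywhere.
Here β = 1.44, so η = 1.440.

1.440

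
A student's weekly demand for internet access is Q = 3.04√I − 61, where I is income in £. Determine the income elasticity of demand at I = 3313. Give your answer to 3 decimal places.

0.768

At I = 3313: Q = 113.978.
dQ/dI = 3.04/(2√I) = 0.0264078 at this income.
η = (dQ/dI)·(I/Q) = 0.0264078 × (3313/113.978) = 0.768.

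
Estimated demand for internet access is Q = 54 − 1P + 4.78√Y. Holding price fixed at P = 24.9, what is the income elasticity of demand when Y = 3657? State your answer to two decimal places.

At P = 24.9, Y = 3657: Q = 318.162.
Holding P constant, ∂Q/∂Y = 4.78/(2√Y) = 0.0395217.
η_Y = (∂Q/∂Y)·(Y/Q) = 0.0395217 × (3657/318.162) = 0.45.

0.45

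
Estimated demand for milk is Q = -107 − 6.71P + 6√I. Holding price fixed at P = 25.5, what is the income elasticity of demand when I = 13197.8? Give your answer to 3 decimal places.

At P = 25.5, I = 13197.8: Q = 411.185.
Holding P constant, ∂Q/∂I = 6/(2√I) = 0.0261138.
η_I = (∂Q/∂I)·(I/Q) = 0.0261138 × (13197.8/411.185) = 0.838.

0.838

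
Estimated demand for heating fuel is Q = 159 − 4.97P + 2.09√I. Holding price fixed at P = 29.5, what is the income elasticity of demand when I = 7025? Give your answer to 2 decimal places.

At P = 29.5, I = 7025: Q = 187.559.
Holding P constant, ∂Q/∂I = 2.09/(2√I) = 0.0124679.
η_I = (∂Q/∂I)·(I/Q) = 0.0124679 × (7025/187.559) = 0.47.

0.47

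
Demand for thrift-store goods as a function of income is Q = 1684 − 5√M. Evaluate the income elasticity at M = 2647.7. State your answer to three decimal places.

At M = 2647.7: Q = 1426.721.
dQ/dM = -5/(2√M) = -0.0485854 at this income.
η = (dQ/dM)·(M/Q) = -0.0485854 × (2647.7/1426.721) = -0.090.

-0.090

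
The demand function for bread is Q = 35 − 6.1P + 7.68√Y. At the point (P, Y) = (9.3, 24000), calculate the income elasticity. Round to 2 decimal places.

0.51

At P = 9.3, Y = 24000: Q = 1168.050.
Holding P constant, ∂Q/∂Y = 7.68/(2√Y) = 0.0247871.
η_Y = (∂Q/∂Y)·(Y/Q) = 0.0247871 × (24000/1168.050) = 0.51.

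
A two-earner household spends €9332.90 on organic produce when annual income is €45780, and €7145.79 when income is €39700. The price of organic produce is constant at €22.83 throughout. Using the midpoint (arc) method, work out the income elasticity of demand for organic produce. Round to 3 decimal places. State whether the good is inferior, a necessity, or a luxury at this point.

1.866 (luxury)

With a constant price, Q₁ = 9332.90/22.83 = 408.800 and Q₂ = 7145.79/22.83 = 313.000 (equivalently, work directly with expenditure since P cancels).
Midpoint %ΔQ = (7145.79 − 9332.90)/8239.34 = -0.26545; midpoint %ΔI = (39700 − 45780)/42740 = -0.14226.
η = -0.26545 / -0.14226 = 1.866.
η > 1 ⇒ luxury.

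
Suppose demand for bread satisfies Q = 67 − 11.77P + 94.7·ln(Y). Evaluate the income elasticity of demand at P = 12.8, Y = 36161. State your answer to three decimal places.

0.104

At P = 12.8, Y = 36161: Q = 910.290.
Holding P constant, ∂Q/∂Y = 94.7/Y = 0.00261884.
η_Y = (∂Q/∂Y)·(Y/Q) = 0.00261884 × (36161/910.290) = 0.104.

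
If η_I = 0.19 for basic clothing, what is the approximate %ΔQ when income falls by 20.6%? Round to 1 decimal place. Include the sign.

%ΔQ ≈ η × %ΔI = 0.19 × (-20.6%) = -3.9%.

-3.9%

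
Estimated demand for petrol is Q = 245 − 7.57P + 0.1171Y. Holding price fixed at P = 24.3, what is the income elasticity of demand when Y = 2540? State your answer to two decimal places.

0.83

At P = 24.3, Y = 2540: Q = 358.483.
Holding P constant, ∂Q/∂Y = 0.1171.
η_Y = (∂Q/∂Y)·(Y/Q) = 0.1171 × (2540/358.483) = 0.83.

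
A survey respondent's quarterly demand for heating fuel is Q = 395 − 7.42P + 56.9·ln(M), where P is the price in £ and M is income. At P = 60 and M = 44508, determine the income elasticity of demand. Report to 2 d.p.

0.10

At P = 60, M = 44508: Q = 558.825.
Holding P constant, ∂Q/∂M = 56.9/M = 0.00127842.
η_M = (∂Q/∂M)·(M/Q) = 0.00127842 × (44508/558.825) = 0.10.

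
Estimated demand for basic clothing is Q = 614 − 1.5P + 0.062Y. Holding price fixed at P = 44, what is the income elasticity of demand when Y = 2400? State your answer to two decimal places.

0.21

At P = 44, Y = 2400: Q = 696.800.
Holding P constant, ∂Q/∂Y = 0.062.
η_Y = (∂Q/∂Y)·(Y/Q) = 0.062 × (2400/696.800) = 0.21.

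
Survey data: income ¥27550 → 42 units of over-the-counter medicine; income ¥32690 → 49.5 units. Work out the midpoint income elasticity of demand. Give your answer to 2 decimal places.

ΔQ = 49.5 − 42 = 7.5; midpoint Q̄ = (42 + 49.5)/2 = 45.75.
ΔI = 32690 − 27550 = 5140; midpoint Ī = (27550 + 32690)/2 = 30120.
η = (ΔQ/Q̄) ÷ (ΔI/Ī) = (7.5/45.75) ÷ (5140/30120) = 0.96.

0.96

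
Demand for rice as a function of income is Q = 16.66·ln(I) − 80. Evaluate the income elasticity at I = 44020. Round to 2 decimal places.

0.17

At I = 44020: Q = 98.135.
dQ/dI = 16.66/I = 0.000378464 at this income.
η = (dQ/dI)·(I/Q) = 0.000378464 × (44020/98.135) = 0.17.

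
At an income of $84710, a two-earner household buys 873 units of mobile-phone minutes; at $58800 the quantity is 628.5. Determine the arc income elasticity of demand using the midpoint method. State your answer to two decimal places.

0.90

ΔQ = 628.5 − 873 = -244.5; midpoint Q̄ = (873 + 628.5)/2 = 750.75.
ΔI = 58800 − 84710 = -25910; midpoint Ī = (84710 + 58800)/2 = 71755.
η = (ΔQ/Q̄) ÷ (ΔI/Ī) = (-244.5/750.75) ÷ (-25910/71755) = 0.90.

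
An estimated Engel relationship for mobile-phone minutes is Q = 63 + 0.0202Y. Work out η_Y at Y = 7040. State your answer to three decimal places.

At Y = 7040: Q = 205.208.
dQ/dY = 0.0202.
η = (dQ/dY)·(Y/Q) = 0.0202 × (7040/205.208) = 0.693.

0.693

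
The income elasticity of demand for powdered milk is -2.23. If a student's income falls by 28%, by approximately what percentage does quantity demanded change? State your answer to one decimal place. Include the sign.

%ΔQ ≈ η × %ΔI = -2.23 × (-28%) = 62.4%.

62.4%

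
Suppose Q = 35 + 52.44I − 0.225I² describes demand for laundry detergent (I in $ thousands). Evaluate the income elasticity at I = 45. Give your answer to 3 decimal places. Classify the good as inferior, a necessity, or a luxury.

0.747 (necessity)

At I = 45: Q = 1939.1750.
dQ/dI = 52.44 − 0.45I = 32.19000.
η = (dQ/dI)·(I/Q) = 32.19000 × (45/1939.1750) = 0.747.
0 < η < 1 ⇒ necessity.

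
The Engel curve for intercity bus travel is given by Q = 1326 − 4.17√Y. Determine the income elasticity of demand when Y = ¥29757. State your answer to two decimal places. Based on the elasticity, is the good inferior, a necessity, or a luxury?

At Y = 29757: Q = 606.666.
dQ/dY = -4.17/(2√Y) = -0.0120868 at this income.
η = (dQ/dY)·(Y/Q) = -0.0120868 × (29757/606.666) = -0.59.
Since η < 0, the good is an inferior good.

-0.59 (inferior good)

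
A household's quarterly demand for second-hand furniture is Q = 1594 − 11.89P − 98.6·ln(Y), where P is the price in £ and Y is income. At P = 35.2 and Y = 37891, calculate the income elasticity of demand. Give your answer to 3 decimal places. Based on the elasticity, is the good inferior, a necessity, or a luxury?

-0.725 (inferior good)

At P = 35.2, Y = 37891: Q = 135.985.
Holding P constant, ∂Q/∂Y = -98.6/Y = -0.0026022.
η_Y = (∂Q/∂Y)·(Y/Q) = -0.0026022 × (37891/135.985) = -0.725.
Since η < 0, this is an inferior good.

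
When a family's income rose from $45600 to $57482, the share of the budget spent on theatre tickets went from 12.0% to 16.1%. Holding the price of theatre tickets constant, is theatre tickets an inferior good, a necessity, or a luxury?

luxury

The budget share rises as income rises, so η > 1.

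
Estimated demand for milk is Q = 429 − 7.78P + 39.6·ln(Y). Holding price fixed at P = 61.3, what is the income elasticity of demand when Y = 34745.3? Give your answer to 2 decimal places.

0.11

At P = 61.3, Y = 34745.3: Q = 366.136.
Holding P constant, ∂Q/∂Y = 39.6/Y = 0.00113972.
η_Y = (∂Q/∂Y)·(Y/Q) = 0.00113972 × (34745.3/366.136) = 0.11.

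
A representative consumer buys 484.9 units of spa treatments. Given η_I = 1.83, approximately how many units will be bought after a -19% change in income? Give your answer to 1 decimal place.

316.3

%ΔQ ≈ η × %ΔI = 1.83 × (-19%) = -34.77%.
New Q ≈ 484.9 × (1 − 0.3477) = 316.3.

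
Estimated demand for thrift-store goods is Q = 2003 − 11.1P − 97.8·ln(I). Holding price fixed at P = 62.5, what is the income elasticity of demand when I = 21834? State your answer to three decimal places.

-0.294

At P = 62.5, I = 21834: Q = 332.108.
Holding P constant, ∂Q/∂I = -97.8/I = -0.00447925.
η_I = (∂Q/∂I)·(I/Q) = -0.00447925 × (21834/332.108) = -0.294.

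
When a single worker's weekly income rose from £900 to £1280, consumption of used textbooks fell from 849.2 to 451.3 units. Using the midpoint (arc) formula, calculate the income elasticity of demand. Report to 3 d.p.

ΔQ = 451.3 − 849.2 = -397.9; midpoint Q̄ = (849.2 + 451.3)/2 = 650.25.
ΔI = 1280 − 900 = 380; midpoint Ī = (900 + 1280)/2 = 1090.
η = (ΔQ/Q̄) ÷ (ΔI/Ī) = (-397.9/650.25) ÷ (380/1090) = -1.755.

-1.755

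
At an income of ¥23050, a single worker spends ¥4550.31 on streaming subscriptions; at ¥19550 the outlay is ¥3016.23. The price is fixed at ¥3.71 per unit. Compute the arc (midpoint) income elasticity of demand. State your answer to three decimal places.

With a constant price, Q₁ = 4550.31/3.71 = 1226.499 and Q₂ = 3016.23/3.71 = 813.000 (equivalently, work directly with expenditure since P cancels).
Midpoint %ΔQ = (3016.23 − 4550.31)/3783.27 = -0.40549; midpoint %ΔI = (19550 − 23050)/21300 = -0.16432.
η = -0.40549 / -0.16432 = 2.468.

2.468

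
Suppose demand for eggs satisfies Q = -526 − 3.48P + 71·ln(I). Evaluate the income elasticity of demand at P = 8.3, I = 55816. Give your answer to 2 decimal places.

At P = 8.3, I = 55816: Q = 221.133.
Holding P constant, ∂Q/∂I = 71/I = 0.00127204.
η_I = (∂Q/∂I)·(I/Q) = 0.00127204 × (55816/221.133) = 0.32.

0.32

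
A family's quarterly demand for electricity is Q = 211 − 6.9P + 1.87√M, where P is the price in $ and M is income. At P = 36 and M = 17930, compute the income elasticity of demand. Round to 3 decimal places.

At P = 36, M = 17930: Q = 212.999.
Holding P constant, ∂Q/∂M = 1.87/(2√M) = 0.00698267.
η_M = (∂Q/∂M)·(M/Q) = 0.00698267 × (17930/212.999) = 0.588.

0.588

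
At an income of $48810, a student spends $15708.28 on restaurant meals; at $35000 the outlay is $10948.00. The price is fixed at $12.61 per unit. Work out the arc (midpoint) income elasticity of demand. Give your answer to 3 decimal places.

1.084

With a constant price, Q₁ = 15708.28/12.61 = 1245.700 and Q₂ = 10948.00/12.61 = 868.200 (equivalently, work directly with expenditure since P cancels).
Midpoint %ΔQ = (10948.00 − 15708.28)/13328.14 = -0.35716; midpoint %ΔI = (35000 − 48810)/41905 = -0.32955.
η = -0.35716 / -0.32955 = 1.084.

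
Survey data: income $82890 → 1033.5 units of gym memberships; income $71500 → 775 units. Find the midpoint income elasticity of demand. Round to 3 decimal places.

1.937

ΔQ = 775 − 1033.5 = -258.5; midpoint Q̄ = (1033.5 + 775)/2 = 904.25.
ΔI = 71500 − 82890 = -11390; midpoint Ī = (82890 + 71500)/2 = 77195.
η = (ΔQ/Q̄) ÷ (ΔI/Ī) = (-258.5/904.25) ÷ (-11390/77195) = 1.937.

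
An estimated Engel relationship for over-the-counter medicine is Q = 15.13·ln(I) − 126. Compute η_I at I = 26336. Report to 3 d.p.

0.540

At I = 26336: Q = 28.004.
dQ/dI = 15.13/I = 0.000574499 at this income.
η = (dQ/dI)·(I/Q) = 0.000574499 × (26336/28.004) = 0.540.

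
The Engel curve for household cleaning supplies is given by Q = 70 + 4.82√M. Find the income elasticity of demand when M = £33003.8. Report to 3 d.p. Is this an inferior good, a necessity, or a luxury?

At M = 33003.8: Q = 945.647.
dQ/dM = 4.82/(2√M) = 0.0132658 at this income.
η = (dQ/dM)·(M/Q) = 0.0132658 × (33003.8/945.647) = 0.463.
Since 0 < η < 1, the good is a necessity.

0.463 (necessity)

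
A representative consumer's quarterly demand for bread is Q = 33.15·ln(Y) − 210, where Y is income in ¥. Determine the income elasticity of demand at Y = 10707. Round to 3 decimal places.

At Y = 10707: Q = 97.587.
dQ/dY = 33.15/Y = 0.00309611 at this income.
η = (dQ/dY)·(Y/Q) = 0.00309611 × (10707/97.587) = 0.340.

0.340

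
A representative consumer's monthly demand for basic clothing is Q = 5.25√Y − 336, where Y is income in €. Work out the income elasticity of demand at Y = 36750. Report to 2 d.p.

At Y = 36750: Q = 670.440.
dQ/dY = 5.25/(2√Y) = 0.0136931 at this income.
η = (dQ/dY)·(Y/Q) = 0.0136931 × (36750/670.440) = 0.75.

0.75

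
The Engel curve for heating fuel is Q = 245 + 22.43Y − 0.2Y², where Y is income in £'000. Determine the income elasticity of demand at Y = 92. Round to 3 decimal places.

-2.147

At Y = 92: Q = 615.7600.
dQ/dY = 22.43 − 0.4Y = -14.37000.
η = (dQ/dY)·(Y/Q) = -14.37000 × (92/615.7600) = -2.147.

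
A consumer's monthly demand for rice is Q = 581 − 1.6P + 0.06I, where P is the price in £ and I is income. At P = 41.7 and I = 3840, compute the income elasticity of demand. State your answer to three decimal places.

At P = 41.7, I = 3840: Q = 744.680.
Holding P constant, ∂Q/∂I = 0.06.
η_I = (∂Q/∂I)·(I/Q) = 0.06 × (3840/744.680) = 0.309.

0.309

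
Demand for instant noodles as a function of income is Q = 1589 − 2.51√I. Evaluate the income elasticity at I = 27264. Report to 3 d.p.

At I = 27264: Q = 1174.553.
dQ/dI = -2.51/(2√I) = -0.00760062 at this income.
η = (dQ/dI)·(I/Q) = -0.00760062 × (27264/1174.553) = -0.176.

-0.176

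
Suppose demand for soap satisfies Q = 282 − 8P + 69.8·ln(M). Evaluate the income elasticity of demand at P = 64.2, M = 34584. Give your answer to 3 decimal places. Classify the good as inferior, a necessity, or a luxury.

At P = 64.2, M = 34584: Q = 497.890.
Holding P constant, ∂Q/∂M = 69.8/M = 0.00201827.
η_M = (∂Q/∂M)·(M/Q) = 0.00201827 × (34584/497.890) = 0.140.
Since 0 < η < 1, this is a necessity.

0.140 (necessity)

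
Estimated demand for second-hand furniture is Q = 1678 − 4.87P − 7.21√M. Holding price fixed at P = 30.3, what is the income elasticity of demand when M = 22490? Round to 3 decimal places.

At P = 30.3, M = 22490: Q = 449.179.
Holding P constant, ∂Q/∂M = -7.21/(2√M) = -0.0240387.
η_M = (∂Q/∂M)·(M/Q) = -0.0240387 × (22490/449.179) = -1.204.

-1.204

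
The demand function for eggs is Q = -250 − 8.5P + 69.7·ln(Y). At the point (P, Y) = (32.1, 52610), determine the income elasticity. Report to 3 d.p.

At P = 32.1, Y = 52610: Q = 234.835.
Holding P constant, ∂Q/∂Y = 69.7/Y = 0.00132484.
η_Y = (∂Q/∂Y)·(Y/Q) = 0.00132484 × (52610/234.835) = 0.297.

0.297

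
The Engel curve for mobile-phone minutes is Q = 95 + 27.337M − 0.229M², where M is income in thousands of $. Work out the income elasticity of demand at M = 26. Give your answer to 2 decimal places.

0.62

At M = 26: Q = 650.9580.
dQ/dM = 27.337 − 0.458M = 15.42900.
η = (dQ/dM)·(M/Q) = 15.42900 × (26/650.9580) = 0.62.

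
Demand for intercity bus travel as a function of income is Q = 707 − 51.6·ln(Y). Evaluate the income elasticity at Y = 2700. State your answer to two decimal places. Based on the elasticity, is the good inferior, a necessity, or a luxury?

-0.17 (inferior good)

At Y = 2700: Q = 299.308.
dQ/dY = -51.6/Y = -0.0191111 at this income.
η = (dQ/dY)·(Y/Q) = -0.0191111 × (2700/299.308) = -0.17.
Since η < 0, the good is an inferior good.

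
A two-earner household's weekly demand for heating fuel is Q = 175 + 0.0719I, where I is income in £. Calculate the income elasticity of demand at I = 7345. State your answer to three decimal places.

0.751

At I = 7345: Q = 703.106.
dQ/dI = 0.0719.
η = (dQ/dI)·(I/Q) = 0.0719 × (7345/703.106) = 0.751.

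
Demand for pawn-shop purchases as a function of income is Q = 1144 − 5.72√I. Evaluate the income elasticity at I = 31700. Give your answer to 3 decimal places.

At I = 31700: Q = 125.583.
dQ/dI = -5.72/(2√I) = -0.0160634 at this income.
η = (dQ/dI)·(I/Q) = -0.0160634 × (31700/125.583) = -4.055.

-4.055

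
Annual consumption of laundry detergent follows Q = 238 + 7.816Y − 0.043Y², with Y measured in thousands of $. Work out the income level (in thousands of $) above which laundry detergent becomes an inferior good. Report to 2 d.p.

dQ/dY = 7.816 − 0.086Y.
The good is inferior where dQ/dY < 0. Setting dQ/dY = 0 gives Y = 7.816 / 0.086 = 90.88.

90.88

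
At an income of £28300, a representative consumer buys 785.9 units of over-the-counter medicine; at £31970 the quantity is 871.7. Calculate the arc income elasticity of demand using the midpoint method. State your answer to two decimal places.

0.85

ΔQ = 871.7 − 785.9 = 85.8; midpoint Q̄ = (785.9 + 871.7)/2 = 828.8.
ΔI = 31970 − 28300 = 3670; midpoint Ī = (28300 + 31970)/2 = 30135.
η = (ΔQ/Q̄) ÷ (ΔI/Ī) = (85.8/828.8) ÷ (3670/30135) = 0.85.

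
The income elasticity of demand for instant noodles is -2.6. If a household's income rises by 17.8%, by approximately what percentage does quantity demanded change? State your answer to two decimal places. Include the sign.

-46.28%

%ΔQ ≈ η × %ΔI = -2.6 × 17.8% = -46.28%.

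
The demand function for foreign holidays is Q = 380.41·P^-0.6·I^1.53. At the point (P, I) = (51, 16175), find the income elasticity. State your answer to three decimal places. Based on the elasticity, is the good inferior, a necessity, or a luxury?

For a multiplicative demand Q = A·P^α·I^β, the income elasticity is β everywhere.
Here β = 1.53, so η = 1.530.
Since η > 1, this is a luxury.

1.530 (luxury)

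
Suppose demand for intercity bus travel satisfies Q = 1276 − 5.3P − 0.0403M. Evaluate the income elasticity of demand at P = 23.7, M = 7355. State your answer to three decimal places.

At P = 23.7, M = 7355: Q = 853.984.
Holding P constant, ∂Q/∂M = −0.0403.
η_M = (∂Q/∂M)·(M/Q) = -0.0403 × (7355/853.984) = -0.347.

-0.347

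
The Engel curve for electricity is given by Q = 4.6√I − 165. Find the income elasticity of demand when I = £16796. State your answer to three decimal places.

0.691

At I = 16796: Q = 431.157.
dQ/dI = 4.6/(2√I) = 0.017747 at this income.
η = (dQ/dI)·(I/Q) = 0.017747 × (16796/431.157) = 0.691.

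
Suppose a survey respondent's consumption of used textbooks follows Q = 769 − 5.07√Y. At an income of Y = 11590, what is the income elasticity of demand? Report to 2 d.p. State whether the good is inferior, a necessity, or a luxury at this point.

-1.22 (inferior good)

At Y = 11590: Q = 223.180.
dQ/dY = -5.07/(2√Y) = -0.023547 at this income.
η = (dQ/dY)·(Y/Q) = -0.023547 × (11590/223.180) = -1.22.
Since η < 0, the good is an inferior good.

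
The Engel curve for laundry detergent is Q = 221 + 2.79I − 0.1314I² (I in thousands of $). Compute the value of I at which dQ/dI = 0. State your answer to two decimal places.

10.62

dQ/dI = 2.79 − 0.2628I.
The good is inferior where dQ/dI < 0. Setting dQ/dI = 0 gives I = 2.79 / 0.2628 = 10.62.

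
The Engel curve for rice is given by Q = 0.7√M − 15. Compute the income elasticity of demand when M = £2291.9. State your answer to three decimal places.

0.905

At M = 2291.9: Q = 18.512.
dQ/dM = 0.7/(2√M) = 0.00731089 at this income.
η = (dQ/dM)·(M/Q) = 0.00731089 × (2291.9/18.512) = 0.905.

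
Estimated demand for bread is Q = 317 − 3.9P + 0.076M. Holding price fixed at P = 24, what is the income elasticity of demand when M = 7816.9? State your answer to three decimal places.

At P = 24, M = 7816.9: Q = 817.484.
Holding P constant, ∂Q/∂M = 0.076.
η_M = (∂Q/∂M)·(M/Q) = 0.076 × (7816.9/817.484) = 0.727.

0.727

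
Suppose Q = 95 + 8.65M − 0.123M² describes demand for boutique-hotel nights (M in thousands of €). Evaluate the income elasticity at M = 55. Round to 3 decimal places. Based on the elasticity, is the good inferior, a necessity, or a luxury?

At M = 55: Q = 198.6750.
dQ/dM = 8.65 − 0.246M = -4.88000.
η = (dQ/dM)·(M/Q) = -4.88000 × (55/198.6750) = -1.351.
η < 0 ⇒ inferior good.

-1.351 (inferior good)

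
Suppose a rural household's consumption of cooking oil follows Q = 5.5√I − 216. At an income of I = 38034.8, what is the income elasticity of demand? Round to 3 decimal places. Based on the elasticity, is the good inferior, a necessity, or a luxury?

At I = 38034.8: Q = 856.638.
dQ/dI = 5.5/(2√I) = 0.0141007 at this income.
η = (dQ/dI)·(I/Q) = 0.0141007 × (38034.8/856.638) = 0.626.
Since 0 < η < 1, the good is a necessity.

0.626 (necessity)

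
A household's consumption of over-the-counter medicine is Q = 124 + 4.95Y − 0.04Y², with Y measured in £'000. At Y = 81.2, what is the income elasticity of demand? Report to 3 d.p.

-0.479

At Y = 81.2: Q = 262.2024.
dQ/dY = 4.95 − 0.08Y = -1.54600.
η = (dQ/dY)·(Y/Q) = -1.54600 × (81.2/262.2024) = -0.479.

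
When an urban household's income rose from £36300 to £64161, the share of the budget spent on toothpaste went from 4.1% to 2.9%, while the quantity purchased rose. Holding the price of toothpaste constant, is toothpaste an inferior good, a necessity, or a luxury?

necessity

Quantity rises but the budget share falls as income rises, so 0 < η < 1.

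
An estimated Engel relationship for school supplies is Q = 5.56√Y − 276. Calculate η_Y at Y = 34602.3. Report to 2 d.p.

0.68

At Y = 34602.3: Q = 758.254.
dQ/dY = 5.56/(2√Y) = 0.0149449 at this income.
η = (dQ/dY)·(Y/Q) = 0.0149449 × (34602.3/758.254) = 0.68.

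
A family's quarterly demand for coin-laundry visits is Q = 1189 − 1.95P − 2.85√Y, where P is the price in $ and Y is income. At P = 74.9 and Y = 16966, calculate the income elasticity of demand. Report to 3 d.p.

At P = 74.9, Y = 16966: Q = 671.722.
Holding P constant, ∂Q/∂Y = -2.85/(2√Y) = -0.0109402.
η_Y = (∂Q/∂Y)·(Y/Q) = -0.0109402 × (16966/671.722) = -0.276.

-0.276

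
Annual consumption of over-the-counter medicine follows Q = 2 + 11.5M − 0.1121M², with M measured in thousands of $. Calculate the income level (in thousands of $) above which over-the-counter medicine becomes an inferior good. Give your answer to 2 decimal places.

51.29

dQ/dM = 11.5 − 0.2242M.
The good is inferior where dQ/dM < 0. Setting dQ/dM = 0 gives M = 11.5 / 0.2242 = 51.29.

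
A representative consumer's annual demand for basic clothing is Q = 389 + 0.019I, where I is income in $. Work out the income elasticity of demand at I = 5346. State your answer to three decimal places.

0.207

At I = 5346: Q = 490.574.
dQ/dI = 0.019.
η = (dQ/dI)·(I/Q) = 0.019 × (5346/490.574) = 0.207.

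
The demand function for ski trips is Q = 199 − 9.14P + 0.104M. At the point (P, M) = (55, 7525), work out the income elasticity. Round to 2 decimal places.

1.63

At P = 55, M = 7525: Q = 478.900.
Holding P constant, ∂Q/∂M = 0.104.
η_M = (∂Q/∂M)·(M/Q) = 0.104 × (7525/478.900) = 1.63.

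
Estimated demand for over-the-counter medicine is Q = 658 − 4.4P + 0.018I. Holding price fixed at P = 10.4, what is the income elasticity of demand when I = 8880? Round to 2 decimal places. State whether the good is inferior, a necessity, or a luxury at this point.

At P = 10.4, I = 8880: Q = 772.080.
Holding P constant, ∂Q/∂I = 0.018.
η_I = (∂Q/∂I)·(I/Q) = 0.018 × (8880/772.080) = 0.21.
Since 0 < η < 1, this is a necessity.

0.21 (necessity)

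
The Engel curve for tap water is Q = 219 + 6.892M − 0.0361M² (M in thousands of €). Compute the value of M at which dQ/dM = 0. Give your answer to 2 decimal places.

95.46

dQ/dM = 6.892 − 0.0722M.
The good is inferior where dQ/dM < 0. Setting dQ/dM = 0 gives M = 6.892 / 0.0722 = 95.46.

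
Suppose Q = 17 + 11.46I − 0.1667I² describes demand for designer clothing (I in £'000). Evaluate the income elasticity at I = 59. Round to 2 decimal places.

-4.29

At I = 59: Q = 112.8573.
dQ/dI = 11.46 − 0.3334I = -8.21060.
η = (dQ/dI)·(I/Q) = -8.21060 × (59/112.8573) = -4.29.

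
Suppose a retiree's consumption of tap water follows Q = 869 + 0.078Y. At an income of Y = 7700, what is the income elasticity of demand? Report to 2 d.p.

0.41

At Y = 7700: Q = 1469.600.
dQ/dY = 0.078.
η = (dQ/dY)·(Y/Q) = 0.078 × (7700/1469.600) = 0.41.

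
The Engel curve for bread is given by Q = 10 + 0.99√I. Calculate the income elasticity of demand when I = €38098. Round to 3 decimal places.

At I = 38098: Q = 203.235.
dQ/dI = 0.99/(2√I) = 0.00253603 at this income.
η = (dQ/dI)·(I/Q) = 0.00253603 × (38098/203.235) = 0.475.

0.475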